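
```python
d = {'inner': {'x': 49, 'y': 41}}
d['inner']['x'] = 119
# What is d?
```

After line 1: d = {'inner': {'x': 49, 'y': 41}}
After line 2 (inner x overwritten): d = {'inner': {'x': 119, 'y': 41}}

{'inner': {'x': 119, 'y': 41}}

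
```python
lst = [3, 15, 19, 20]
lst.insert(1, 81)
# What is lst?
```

[3, 81, 15, 19, 20]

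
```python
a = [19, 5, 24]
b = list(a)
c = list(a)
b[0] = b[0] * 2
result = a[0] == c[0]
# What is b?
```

After line 1: a = [19, 5, 24]
After line 2 (b = list(a), copy): a = [19, 5, 24], b = [19, 5, 24]
After line 3 (c = list(a) is a copy, new object): c = [19, 5, 24]
After line 4 (b[0] = 19 * 2 = 38; only b mutates (copy)): a = [19, 5, 24], b = [38, 5, 24], c = [19, 5, 24]
After line 5 (a[0] = 19, c[0] = 19; result = True)

[38, 5, 24]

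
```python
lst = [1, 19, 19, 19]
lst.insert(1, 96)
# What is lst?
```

[1, 96, 19, 19, 19]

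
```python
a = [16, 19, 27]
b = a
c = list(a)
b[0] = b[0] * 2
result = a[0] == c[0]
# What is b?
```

After line 1: a = [16, 19, 27]
After line 2 (b = a, alias): a = [16, 19, 27], b = [16, 19, 27]
After line 3 (c = list(a) is a copy, new object): c = [16, 19, 27]
After line 4 (b[0] = 16 * 2 = 32; mutates shared a/b): a = b = [32, 19, 27], c = [16, 19, 27]
After line 5 (a[0] = 32, c[0] = 16; result = False)

[32, 19, 27]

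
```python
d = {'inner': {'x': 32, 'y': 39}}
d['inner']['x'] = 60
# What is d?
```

After line 1: d = {'inner': {'x': 32, 'y': 39}}
After line 2 (inner x overwritten): d = {'inner': {'x': 60, 'y': 39}}

{'inner': {'x': 60, 'y': 39}}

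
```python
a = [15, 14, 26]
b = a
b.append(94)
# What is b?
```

After line 1: a = [15, 14, 26]
After line 2 (b = a is an alias, same object): a = [15, 14, 26], b = [15, 14, 26]
After line 3 (b.append mutates the shared list): a = [15, 14, 26, 94], b = [15, 14, 26, 94]

[15, 14, 26, 94]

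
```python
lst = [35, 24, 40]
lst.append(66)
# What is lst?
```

[35, 24, 40, 66]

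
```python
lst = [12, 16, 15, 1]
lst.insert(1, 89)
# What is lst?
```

[12, 89, 16, 15, 1]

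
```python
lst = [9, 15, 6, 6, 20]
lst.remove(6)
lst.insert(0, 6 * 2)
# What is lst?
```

After line 1: lst = [9, 15, 6, 6, 20]
After line 2 (remove first 6): lst = [9, 15, 6, 20]
After line 3 (insert 12 at index 0): lst = [12, 9, 15, 6, 20]

[12, 9, 15, 6, 20]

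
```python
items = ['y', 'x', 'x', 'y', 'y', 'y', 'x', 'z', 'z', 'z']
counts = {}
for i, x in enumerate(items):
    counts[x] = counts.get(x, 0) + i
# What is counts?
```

Initial: counts = {}, items = ['y', 'x', 'x', 'y', 'y', 'y', 'x', 'z', 'z', 'z']
i=0, x='y': counts = {'y': 0}
i=1, x='x': counts = {'y': 0, 'x': 1}
i=2, x='x': counts = {'y': 0, 'x': 3}
i=3, x='y': counts = {'y': 3, 'x': 3}
i=4, x='y': counts = {'y': 7, 'x': 3}
i=5, x='y': counts = {'y': 12, 'x': 3}
i=6, x='x': counts = {'y': 12, 'x': 9}
i=7, x='z': counts = {'y': 12, 'x': 9, 'z': 7}
i=8, x='z': counts = {'y': 12, 'x': 9, 'z': 15}
i=9, x='z': counts = {'y': 12, 'x': 9, 'z': 24}

{'y': 12, 'x': 9, 'z': 24}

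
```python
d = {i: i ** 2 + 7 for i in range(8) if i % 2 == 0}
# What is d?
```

{0: 7, 2: 11, 4: 23, 6: 43}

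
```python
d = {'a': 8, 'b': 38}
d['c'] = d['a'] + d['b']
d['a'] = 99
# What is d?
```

After line 1: d = {'a': 8, 'b': 38}
After line 2 (d['c'] = 8 + 38): d = {'a': 8, 'b': 38, 'c': 46}
After line 3: d = {'a': 99, 'b': 38, 'c': 46}

{'a': 99, 'b': 38, 'c': 46}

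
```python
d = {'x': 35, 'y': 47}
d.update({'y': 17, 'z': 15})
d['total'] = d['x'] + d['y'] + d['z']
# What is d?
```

After line 1: d = {'x': 35, 'y': 47}
After line 2 (y overwritten, z added): d = {'x': 35, 'y': 17, 'z': 15}
After line 3 (total = 35 + 17 + 15 = 67): d = {'x': 35, 'y': 17, 'z': 15, 'total': 67}

{'x': 35, 'y': 17, 'z': 15, 'total': 67}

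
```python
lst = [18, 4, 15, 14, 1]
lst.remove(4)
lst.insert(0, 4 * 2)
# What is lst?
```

After line 1: lst = [18, 4, 15, 14, 1]
After line 2 (remove first 4): lst = [18, 15, 14, 1]
After line 3 (insert 8 at index 0): lst = [8, 18, 15, 14, 1]

[8, 18, 15, 14, 1]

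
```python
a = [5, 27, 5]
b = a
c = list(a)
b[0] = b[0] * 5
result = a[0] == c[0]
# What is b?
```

After line 1: a = [5, 27, 5]
After line 2 (b = a, alias): a = [5, 27, 5], b = [5, 27, 5]
After line 3 (c = list(a) is a copy, new object): c = [5, 27, 5]
After line 4 (b[0] = 5 * 5 = 25; mutates shared a/b): a = b = [25, 27, 5], c = [5, 27, 5]
After line 5 (a[0] = 25, c[0] = 5; result = False)

[25, 27, 5]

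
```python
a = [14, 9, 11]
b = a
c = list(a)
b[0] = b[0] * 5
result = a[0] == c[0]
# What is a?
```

After line 1: a = [14, 9, 11]
After line 2 (b = a, alias): a = [14, 9, 11], b = [14, 9, 11]
After line 3 (c = list(a) is a copy, new object): c = [14, 9, 11]
After line 4 (b[0] = 14 * 5 = 70; mutates shared a/b): a = b = [70, 9, 11], c = [14, 9, 11]
After line 5 (a[0] = 70, c[0] = 14; result = False)

[70, 9, 11]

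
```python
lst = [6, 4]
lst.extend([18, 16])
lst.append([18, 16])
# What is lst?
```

After line 1: lst = [6, 4]
After line 2 (extend unpacks [18, 16]): lst = [6, 4, 18, 16]
After line 3 (append adds [18, 16] as single element): lst = [6, 4, 18, 16, [18, 16]]

[6, 4, 18, 16, [18, 16]]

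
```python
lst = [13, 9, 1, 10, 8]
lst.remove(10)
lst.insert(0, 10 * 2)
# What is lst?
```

After line 1: lst = [13, 9, 1, 10, 8]
After line 2 (remove first 10): lst = [13, 9, 1, 8]
After line 3 (insert 20 at index 0): lst = [20, 13, 9, 1, 8]

[20, 13, 9, 1, 8]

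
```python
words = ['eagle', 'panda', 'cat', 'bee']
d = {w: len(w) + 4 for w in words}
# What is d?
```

{'eagle': 9, 'panda': 9, 'cat': 7, 'bee': 7}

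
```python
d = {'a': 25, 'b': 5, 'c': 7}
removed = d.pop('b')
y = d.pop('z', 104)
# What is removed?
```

After line 1: d = {'a': 25, 'b': 5, 'c': 7}
After line 2 (pop 'b' returns 5): d = {'a': 25, 'c': 7}, removed = 5
After line 3 (pop 'z' missing, returns default 104): d = {'a': 25, 'c': 7}, y = 104

5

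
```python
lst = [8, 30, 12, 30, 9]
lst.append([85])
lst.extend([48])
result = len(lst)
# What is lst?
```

After line 1: lst = [8, 30, 12, 30, 9]
After line 2 (append adds [85] as single element): lst = [8, 30, 12, 30, 9, [85]]
After line 3 (extend unpacks [48], adds 48): lst = [8, 30, 12, 30, 9, [85], 48]
After line 4: result = len(lst) = 7

[8, 30, 12, 30, 9, [85], 48]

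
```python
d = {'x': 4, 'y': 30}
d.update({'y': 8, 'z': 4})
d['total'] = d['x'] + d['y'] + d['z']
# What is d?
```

After line 1: d = {'x': 4, 'y': 30}
After line 2 (y overwritten, z added): d = {'x': 4, 'y': 8, 'z': 4}
After line 3 (total = 4 + 8 + 4 = 16): d = {'x': 4, 'y': 8, 'z': 4, 'total': 16}

{'x': 4, 'y': 8, 'z': 4, 'total': 16}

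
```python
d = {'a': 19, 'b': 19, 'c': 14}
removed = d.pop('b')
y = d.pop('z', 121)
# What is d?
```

After line 1: d = {'a': 19, 'b': 19, 'c': 14}
After line 2 (pop 'b' returns 19): d = {'a': 19, 'c': 14}, removed = 19
After line 3 (pop 'z' missing, returns default 121): d = {'a': 19, 'c': 14}, y = 121

{'a': 19, 'c': 14}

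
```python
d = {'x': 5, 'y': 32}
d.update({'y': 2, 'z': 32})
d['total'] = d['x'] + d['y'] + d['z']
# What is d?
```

After line 1: d = {'x': 5, 'y': 32}
After line 2 (y overwritten, z added): d = {'x': 5, 'y': 2, 'z': 32}
After line 3 (total = 5 + 2 + 32 = 39): d = {'x': 5, 'y': 2, 'z': 32, 'total': 39}

{'x': 5, 'y': 2, 'z': 32, 'total': 39}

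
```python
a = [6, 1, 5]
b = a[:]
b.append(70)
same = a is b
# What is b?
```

After line 1: a = [6, 1, 5]
After line 2 (b = a[:] is a shallow copy, new object): a = [6, 1, 5], b = [6, 1, 5]
After line 3 (append only mutates b): a = [6, 1, 5], b = [6, 1, 5, 70]
After line 4 (same = a is b; different objects -> False): same = False

[6, 1, 5, 70]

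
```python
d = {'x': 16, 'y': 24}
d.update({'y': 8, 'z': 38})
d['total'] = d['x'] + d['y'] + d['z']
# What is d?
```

After line 1: d = {'x': 16, 'y': 24}
After line 2 (y overwritten, z added): d = {'x': 16, 'y': 8, 'z': 38}
After line 3 (total = 16 + 8 + 38 = 62): d = {'x': 16, 'y': 8, 'z': 38, 'total': 62}

{'x': 16, 'y': 8, 'z': 38, 'total': 62}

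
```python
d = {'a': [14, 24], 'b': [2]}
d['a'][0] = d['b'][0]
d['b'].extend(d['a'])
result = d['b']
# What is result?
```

After line 1: d = {'a': [14, 24], 'b': [2]}
After line 2 (a[0] = b[0] = 2): d = {'a': [2, 24], 'b': [2]}
After line 3 (b.extend(a) appends [2, 24]): d = {'a': [2, 24], 'b': [2, 2, 24]}
After line 4: result = d['b'] = [2, 2, 24]

[2, 2, 24]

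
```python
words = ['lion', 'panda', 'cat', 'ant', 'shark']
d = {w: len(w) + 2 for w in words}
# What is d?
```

{'lion': 6, 'panda': 7, 'cat': 5, 'ant': 5, 'shark': 7}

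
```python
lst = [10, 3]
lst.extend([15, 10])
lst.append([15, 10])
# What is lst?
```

After line 1: lst = [10, 3]
After line 2 (extend unpacks [15, 10]): lst = [10, 3, 15, 10]
After line 3 (append adds [15, 10] as single element): lst = [10, 3, 15, 10, [15, 10]]

[10, 3, 15, 10, [15, 10]]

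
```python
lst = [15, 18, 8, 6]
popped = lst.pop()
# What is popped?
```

6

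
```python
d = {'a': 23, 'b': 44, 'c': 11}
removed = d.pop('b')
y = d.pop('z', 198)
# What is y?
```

After line 1: d = {'a': 23, 'b': 44, 'c': 11}
After line 2 (pop 'b' returns 44): d = {'a': 23, 'c': 11}, removed = 44
After line 3 (pop 'z' missing, returns default 198): d = {'a': 23, 'c': 11}, y = 198

198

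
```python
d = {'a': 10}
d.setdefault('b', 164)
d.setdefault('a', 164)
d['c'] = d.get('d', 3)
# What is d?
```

After line 1: d = {'a': 10}
After line 2 (setdefault adds 'b'=164): d = {'a': 10, 'b': 164}
After line 3 (setdefault 'a' no-op, already exists): d = {'a': 10, 'b': 164}
After line 4 (get('d', 3) returns default since 'd' not in d): d = {'a': 10, 'b': 164, 'c': 3}

{'a': 10, 'b': 164, 'c': 3}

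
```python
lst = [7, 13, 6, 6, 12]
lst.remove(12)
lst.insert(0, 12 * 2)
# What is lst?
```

After line 1: lst = [7, 13, 6, 6, 12]
After line 2 (remove first 12): lst = [7, 13, 6, 6]
After line 3 (insert 24 at index 0): lst = [24, 7, 13, 6, 6]

[24, 7, 13, 6, 6]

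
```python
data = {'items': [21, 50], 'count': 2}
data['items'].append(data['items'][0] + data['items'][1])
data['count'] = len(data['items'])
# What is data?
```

After line 1: data = {'items': [21, 50], 'count': 2}
After line 2 (append 21 + 50 = 71): data = {'items': [21, 50, 71], 'count': 2}
After line 3 (count = len(items) = 3): data = {'items': [21, 50, 71], 'count': 3}

{'items': [21, 50, 71], 'count': 3}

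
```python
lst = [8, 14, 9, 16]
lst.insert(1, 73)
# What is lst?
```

[8, 73, 14, 9, 16]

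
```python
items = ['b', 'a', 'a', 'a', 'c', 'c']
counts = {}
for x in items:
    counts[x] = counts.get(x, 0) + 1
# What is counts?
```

Initial: counts = {}, items = ['b', 'a', 'a', 'a', 'c', 'c']
See 'b': counts = {'b': 1}
See 'a': counts = {'b': 1, 'a': 1}
See 'a': counts = {'b': 1, 'a': 2}
See 'a': counts = {'b': 1, 'a': 3}
See 'c': counts = {'b': 1, 'a': 3, 'c': 1}
See 'c': counts = {'b': 1, 'a': 3, 'c': 2}

{'b': 1, 'a': 3, 'c': 2}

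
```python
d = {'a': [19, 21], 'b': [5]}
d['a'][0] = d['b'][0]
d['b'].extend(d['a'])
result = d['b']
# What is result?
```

After line 1: d = {'a': [19, 21], 'b': [5]}
After line 2 (a[0] = b[0] = 5): d = {'a': [5, 21], 'b': [5]}
After line 3 (b.extend(a) appends [5, 21]): d = {'a': [5, 21], 'b': [5, 5, 21]}
After line 4: result = d['b'] = [5, 5, 21]

[5, 5, 21]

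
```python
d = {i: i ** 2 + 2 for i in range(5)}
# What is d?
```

{0: 2, 1: 3, 2: 6, 3: 11, 4: 18}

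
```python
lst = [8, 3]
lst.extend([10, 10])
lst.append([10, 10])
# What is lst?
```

After line 1: lst = [8, 3]
After line 2 (extend unpacks [10, 10]): lst = [8, 3, 10, 10]
After line 3 (append adds [10, 10] as single element): lst = [8, 3, 10, 10, [10, 10]]

[8, 3, 10, 10, [10, 10]]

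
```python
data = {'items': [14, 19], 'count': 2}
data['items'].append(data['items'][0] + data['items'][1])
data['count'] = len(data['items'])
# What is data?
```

After line 1: data = {'items': [14, 19], 'count': 2}
After line 2 (append 14 + 19 = 33): data = {'items': [14, 19, 33], 'count': 2}
After line 3 (count = len(items) = 3): data = {'items': [14, 19, 33], 'count': 3}

{'items': [14, 19, 33], 'count': 3}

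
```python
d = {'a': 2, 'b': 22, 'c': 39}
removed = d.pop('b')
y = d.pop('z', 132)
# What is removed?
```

After line 1: d = {'a': 2, 'b': 22, 'c': 39}
After line 2 (pop 'b' returns 22): d = {'a': 2, 'c': 39}, removed = 22
After line 3 (pop 'z' missing, returns default 132): d = {'a': 2, 'c': 39}, y = 132

22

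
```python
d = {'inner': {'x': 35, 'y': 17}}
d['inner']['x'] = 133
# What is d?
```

After line 1: d = {'inner': {'x': 35, 'y': 17}}
After line 2 (inner x overwritten): d = {'inner': {'x': 133, 'y': 17}}

{'inner': {'x': 133, 'y': 17}}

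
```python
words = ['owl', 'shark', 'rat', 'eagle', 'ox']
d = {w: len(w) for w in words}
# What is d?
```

{'owl': 3, 'shark': 5, 'rat': 3, 'eagle': 5, 'ox': 2}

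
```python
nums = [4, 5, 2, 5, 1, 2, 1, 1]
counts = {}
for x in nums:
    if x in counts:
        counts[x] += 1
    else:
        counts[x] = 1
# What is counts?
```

Initial: counts = {}, nums = [4, 5, 2, 5, 1, 2, 1, 1]
See 4: counts = {4: 1}
See 5: counts = {4: 1, 5: 1}
See 2: counts = {4: 1, 5: 1, 2: 1}
See 5: counts = {4: 1, 5: 2, 2: 1}
See 1: counts = {4: 1, 5: 2, 2: 1, 1: 1}
See 2: counts = {4: 1, 5: 2, 2: 2, 1: 1}
See 1: counts = {4: 1, 5: 2, 2: 2, 1: 2}
See 1: counts = {4: 1, 5: 2, 2: 2, 1: 3}

{4: 1, 5: 2, 2: 2, 1: 3}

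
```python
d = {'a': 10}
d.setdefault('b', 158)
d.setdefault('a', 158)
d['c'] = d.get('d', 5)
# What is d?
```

After line 1: d = {'a': 10}
After line 2 (setdefault adds 'b'=158): d = {'a': 10, 'b': 158}
After line 3 (setdefault 'a' no-op, already exists): d = {'a': 10, 'b': 158}
After line 4 (get('d', 5) returns default since 'd' not in d): d = {'a': 10, 'b': 158, 'c': 5}

{'a': 10, 'b': 158, 'c': 5}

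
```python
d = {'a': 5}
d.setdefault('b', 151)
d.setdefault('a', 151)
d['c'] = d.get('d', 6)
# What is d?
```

After line 1: d = {'a': 5}
After line 2 (setdefault adds 'b'=151): d = {'a': 5, 'b': 151}
After line 3 (setdefault 'a' no-op, already exists): d = {'a': 5, 'b': 151}
After line 4 (get('d', 6) returns default since 'd' not in d): d = {'a': 5, 'b': 151, 'c': 6}

{'a': 5, 'b': 151, 'c': 6}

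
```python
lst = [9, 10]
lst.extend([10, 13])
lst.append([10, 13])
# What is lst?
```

After line 1: lst = [9, 10]
After line 2 (extend unpacks [10, 13]): lst = [9, 10, 10, 13]
After line 3 (append adds [10, 13] as single element): lst = [9, 10, 10, 13, [10, 13]]

[9, 10, 10, 13, [10, 13]]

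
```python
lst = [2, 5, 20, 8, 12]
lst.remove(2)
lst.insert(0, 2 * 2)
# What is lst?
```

After line 1: lst = [2, 5, 20, 8, 12]
After line 2 (remove first 2): lst = [5, 20, 8, 12]
After line 3 (insert 4 at index 0): lst = [4, 5, 20, 8, 12]

[4, 5, 20, 8, 12]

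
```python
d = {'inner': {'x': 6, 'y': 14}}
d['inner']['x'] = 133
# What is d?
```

After line 1: d = {'inner': {'x': 6, 'y': 14}}
After line 2 (inner x overwritten): d = {'inner': {'x': 133, 'y': 14}}

{'inner': {'x': 133, 'y': 14}}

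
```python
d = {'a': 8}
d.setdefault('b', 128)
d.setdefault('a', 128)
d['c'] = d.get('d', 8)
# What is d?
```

After line 1: d = {'a': 8}
After line 2 (setdefault adds 'b'=128): d = {'a': 8, 'b': 128}
After line 3 (setdefault 'a' no-op, already exists): d = {'a': 8, 'b': 128}
After line 4 (get('d', 8) returns default since 'd' not in d): d = {'a': 8, 'b': 128, 'c': 8}

{'a': 8, 'b': 128, 'c': 8}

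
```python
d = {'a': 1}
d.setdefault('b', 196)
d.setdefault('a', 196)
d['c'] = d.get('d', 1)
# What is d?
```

After line 1: d = {'a': 1}
After line 2 (setdefault adds 'b'=196): d = {'a': 1, 'b': 196}
After line 3 (setdefault 'a' no-op, already exists): d = {'a': 1, 'b': 196}
After line 4 (get('d', 1) returns default since 'd' not in d): d = {'a': 1, 'b': 196, 'c': 1}

{'a': 1, 'b': 196, 'c': 1}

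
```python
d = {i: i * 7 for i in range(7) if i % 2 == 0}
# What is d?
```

{0: 0, 2: 14, 4: 28, 6: 42}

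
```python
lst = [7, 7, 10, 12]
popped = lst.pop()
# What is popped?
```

12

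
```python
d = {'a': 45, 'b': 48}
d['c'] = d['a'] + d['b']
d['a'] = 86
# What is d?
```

After line 1: d = {'a': 45, 'b': 48}
After line 2 (d['c'] = 45 + 48): d = {'a': 45, 'b': 48, 'c': 93}
After line 3: d = {'a': 86, 'b': 48, 'c': 93}

{'a': 86, 'b': 48, 'c': 93}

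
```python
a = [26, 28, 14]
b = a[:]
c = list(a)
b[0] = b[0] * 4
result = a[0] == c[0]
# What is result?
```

After line 1: a = [26, 28, 14]
After line 2 (b = a[:], copy): a = [26, 28, 14], b = [26, 28, 14]
After line 3 (c = list(a) is a copy, new object): c = [26, 28, 14]
After line 4 (b[0] = 26 * 4 = 104; only b mutates (copy)): a = [26, 28, 14], b = [104, 28, 14], c = [26, 28, 14]
After line 5 (a[0] = 26, c[0] = 26; result = True)

True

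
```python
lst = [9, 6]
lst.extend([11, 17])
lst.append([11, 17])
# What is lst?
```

After line 1: lst = [9, 6]
After line 2 (extend unpacks [11, 17]): lst = [9, 6, 11, 17]
After line 3 (append adds [11, 17] as single element): lst = [9, 6, 11, 17, [11, 17]]

[9, 6, 11, 17, [11, 17]]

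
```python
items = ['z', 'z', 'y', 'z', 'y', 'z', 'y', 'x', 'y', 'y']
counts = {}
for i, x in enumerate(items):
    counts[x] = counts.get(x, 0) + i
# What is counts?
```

Initial: counts = {}, items = ['z', 'z', 'y', 'z', 'y', 'z', 'y', 'x', 'y', 'y']
i=0, x='z': counts = {'z': 0}
i=1, x='z': counts = {'z': 1}
i=2, x='y': counts = {'z': 1, 'y': 2}
i=3, x='z': counts = {'z': 4, 'y': 2}
i=4, x='y': counts = {'z': 4, 'y': 6}
i=5, x='z': counts = {'z': 9, 'y': 6}
i=6, x='y': counts = {'z': 9, 'y': 12}
i=7, x='x': counts = {'z': 9, 'y': 12, 'x': 7}
i=8, x='y': counts = {'z': 9, 'y': 20, 'x': 7}
i=9, x='y': counts = {'z': 9, 'y': 29, 'x': 7}

{'z': 9, 'y': 29, 'x': 7}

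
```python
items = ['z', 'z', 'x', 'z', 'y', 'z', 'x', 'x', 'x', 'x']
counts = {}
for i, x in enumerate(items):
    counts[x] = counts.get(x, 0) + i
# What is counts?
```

Initial: counts = {}, items = ['z', 'z', 'x', 'z', 'y', 'z', 'x', 'x', 'x', 'x']
i=0, x='z': counts = {'z': 0}
i=1, x='z': counts = {'z': 1}
i=2, x='x': counts = {'z': 1, 'x': 2}
i=3, x='z': counts = {'z': 4, 'x': 2}
i=4, x='y': counts = {'z': 4, 'x': 2, 'y': 4}
i=5, x='z': counts = {'z': 9, 'x': 2, 'y': 4}
i=6, x='x': counts = {'z': 9, 'x': 8, 'y': 4}
i=7, x='x': counts = {'z': 9, 'x': 15, 'y': 4}
i=8, x='x': counts = {'z': 9, 'x': 23, 'y': 4}
i=9, x='x': counts = {'z': 9, 'x': 32, 'y': 4}

{'z': 9, 'x': 32, 'y': 4}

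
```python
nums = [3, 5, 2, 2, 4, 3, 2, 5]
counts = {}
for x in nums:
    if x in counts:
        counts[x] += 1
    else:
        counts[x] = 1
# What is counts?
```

Initial: counts = {}, nums = [3, 5, 2, 2, 4, 3, 2, 5]
See 3: counts = {3: 1}
See 5: counts = {3: 1, 5: 1}
See 2: counts = {3: 1, 5: 1, 2: 1}
See 2: counts = {3: 1, 5: 1, 2: 2}
See 4: counts = {3: 1, 5: 1, 2: 2, 4: 1}
See 3: counts = {3: 2, 5: 1, 2: 2, 4: 1}
See 2: counts = {3: 2, 5: 1, 2: 3, 4: 1}
See 5: counts = {3: 2, 5: 2, 2: 3, 4: 1}

{3: 2, 5: 2, 2: 3, 4: 1}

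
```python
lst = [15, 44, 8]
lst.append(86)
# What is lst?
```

[15, 44, 8, 86]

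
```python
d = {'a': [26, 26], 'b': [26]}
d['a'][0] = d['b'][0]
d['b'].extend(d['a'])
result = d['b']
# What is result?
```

After line 1: d = {'a': [26, 26], 'b': [26]}
After line 2 (a[0] = b[0] = 26): d = {'a': [26, 26], 'b': [26]}
After line 3 (b.extend(a) appends [26, 26]): d = {'a': [26, 26], 'b': [26, 26, 26]}
After line 4: result = d['b'] = [26, 26, 26]

[26, 26, 26]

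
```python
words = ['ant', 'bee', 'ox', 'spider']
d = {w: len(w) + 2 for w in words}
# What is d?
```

{'ant': 5, 'bee': 5, 'ox': 4, 'spider': 8}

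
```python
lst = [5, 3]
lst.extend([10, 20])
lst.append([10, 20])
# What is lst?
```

After line 1: lst = [5, 3]
After line 2 (extend unpacks [10, 20]): lst = [5, 3, 10, 20]
After line 3 (append adds [10, 20] as single element): lst = [5, 3, 10, 20, [10, 20]]

[5, 3, 10, 20, [10, 20]]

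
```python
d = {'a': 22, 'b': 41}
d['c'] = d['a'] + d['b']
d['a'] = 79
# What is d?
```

After line 1: d = {'a': 22, 'b': 41}
After line 2 (d['c'] = 22 + 41): d = {'a': 22, 'b': 41, 'c': 63}
After line 3: d = {'a': 79, 'b': 41, 'c': 63}

{'a': 79, 'b': 41, 'c': 63}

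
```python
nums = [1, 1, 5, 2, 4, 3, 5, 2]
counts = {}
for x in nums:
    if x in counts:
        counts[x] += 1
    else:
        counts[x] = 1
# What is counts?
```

Initial: counts = {}, nums = [1, 1, 5, 2, 4, 3, 5, 2]
See 1: counts = {1: 1}
See 1: counts = {1: 2}
See 5: counts = {1: 2, 5: 1}
See 2: counts = {1: 2, 5: 1, 2: 1}
See 4: counts = {1: 2, 5: 1, 2: 1, 4: 1}
See 3: counts = {1: 2, 5: 1, 2: 1, 4: 1, 3: 1}
See 5: counts = {1: 2, 5: 2, 2: 1, 4: 1, 3: 1}
See 2: counts = {1: 2, 5: 2, 2: 2, 4: 1, 3: 1}

{1: 2, 5: 2, 2: 2, 4: 1, 3: 1}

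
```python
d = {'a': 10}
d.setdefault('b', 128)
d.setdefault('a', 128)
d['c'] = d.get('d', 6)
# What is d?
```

After line 1: d = {'a': 10}
After line 2 (setdefault adds 'b'=128): d = {'a': 10, 'b': 128}
After line 3 (setdefault 'a' no-op, already exists): d = {'a': 10, 'b': 128}
After line 4 (get('d', 6) returns default since 'd' not in d): d = {'a': 10, 'b': 128, 'c': 6}

{'a': 10, 'b': 128, 'c': 6}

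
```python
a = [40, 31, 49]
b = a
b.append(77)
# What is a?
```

After line 1: a = [40, 31, 49]
After line 2 (b = a is an alias, same object): a = [40, 31, 49], b = [40, 31, 49]
After line 3 (b.append mutates the shared list): a = [40, 31, 49, 77], b = [40, 31, 49, 77]

[40, 31, 49, 77]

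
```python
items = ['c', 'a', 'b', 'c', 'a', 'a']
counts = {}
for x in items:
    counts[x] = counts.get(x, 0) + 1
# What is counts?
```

Initial: counts = {}, items = ['c', 'a', 'b', 'c', 'a', 'a']
See 'c': counts = {'c': 1}
See 'a': counts = {'c': 1, 'a': 1}
See 'b': counts = {'c': 1, 'a': 1, 'b': 1}
See 'c': counts = {'c': 2, 'a': 1, 'b': 1}
See 'a': counts = {'c': 2, 'a': 2, 'b': 1}
See 'a': counts = {'c': 2, 'a': 3, 'b': 1}

{'c': 2, 'a': 3, 'b': 1}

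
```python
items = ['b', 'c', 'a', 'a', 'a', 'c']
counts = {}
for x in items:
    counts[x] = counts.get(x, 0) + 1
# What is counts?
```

Initial: counts = {}, items = ['b', 'c', 'a', 'a', 'a', 'c']
See 'b': counts = {'b': 1}
See 'c': counts = {'b': 1, 'c': 1}
See 'a': counts = {'b': 1, 'c': 1, 'a': 1}
See 'a': counts = {'b': 1, 'c': 1, 'a': 2}
See 'a': counts = {'b': 1, 'c': 1, 'a': 3}
See 'c': counts = {'b': 1, 'c': 2, 'a': 3}

{'b': 1, 'c': 2, 'a': 3}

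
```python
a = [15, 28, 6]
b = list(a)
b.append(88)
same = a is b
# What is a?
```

After line 1: a = [15, 28, 6]
After line 2 (b = list(a) is a shallow copy, new object): a = [15, 28, 6], b = [15, 28, 6]
After line 3 (append only mutates b): a = [15, 28, 6], b = [15, 28, 6, 88]
After line 4 (same = a is b; different objects -> False): same = False

[15, 28, 6]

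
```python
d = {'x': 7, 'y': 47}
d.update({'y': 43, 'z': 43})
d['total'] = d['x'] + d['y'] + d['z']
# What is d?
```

After line 1: d = {'x': 7, 'y': 47}
After line 2 (y overwritten, z added): d = {'x': 7, 'y': 43, 'z': 43}
After line 3 (total = 7 + 43 + 43 = 93): d = {'x': 7, 'y': 43, 'z': 43, 'total': 93}

{'x': 7, 'y': 43, 'z': 43, 'total': 93}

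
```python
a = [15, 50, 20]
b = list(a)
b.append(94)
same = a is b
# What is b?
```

After line 1: a = [15, 50, 20]
After line 2 (b = list(a) is a shallow copy, new object): a = [15, 50, 20], b = [15, 50, 20]
After line 3 (append only mutates b): a = [15, 50, 20], b = [15, 50, 20, 94]
After line 4 (same = a is b; different objects -> False): same = False

[15, 50, 20, 94]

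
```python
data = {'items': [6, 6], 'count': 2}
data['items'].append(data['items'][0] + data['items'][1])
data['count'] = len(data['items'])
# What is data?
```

After line 1: data = {'items': [6, 6], 'count': 2}
After line 2 (append 6 + 6 = 12): data = {'items': [6, 6, 12], 'count': 2}
After line 3 (count = len(items) = 3): data = {'items': [6, 6, 12], 'count': 3}

{'items': [6, 6, 12], 'count': 3}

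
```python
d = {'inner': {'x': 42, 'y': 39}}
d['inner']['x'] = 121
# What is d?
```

After line 1: d = {'inner': {'x': 42, 'y': 39}}
After line 2 (inner x overwritten): d = {'inner': {'x': 121, 'y': 39}}

{'inner': {'x': 121, 'y': 39}}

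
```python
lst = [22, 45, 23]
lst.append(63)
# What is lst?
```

[22, 45, 23, 63]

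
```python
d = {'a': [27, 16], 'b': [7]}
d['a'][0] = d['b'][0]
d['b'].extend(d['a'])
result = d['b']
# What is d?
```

After line 1: d = {'a': [27, 16], 'b': [7]}
After line 2 (a[0] = b[0] = 7): d = {'a': [7, 16], 'b': [7]}
After line 3 (b.extend(a) appends [7, 16]): d = {'a': [7, 16], 'b': [7, 7, 16]}
After line 4: result = d['b'] = [7, 7, 16]

{'a': [7, 16], 'b': [7, 7, 16]}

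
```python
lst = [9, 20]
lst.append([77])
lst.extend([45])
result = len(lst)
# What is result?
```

After line 1: lst = [9, 20]
After line 2 (append adds [77] as single element): lst = [9, 20, [77]]
After line 3 (extend unpacks [45], adds 45): lst = [9, 20, [77], 45]
After line 4: result = len(lst) = 4

4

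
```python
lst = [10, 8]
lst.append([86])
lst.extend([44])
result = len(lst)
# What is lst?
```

After line 1: lst = [10, 8]
After line 2 (append adds [86] as single element): lst = [10, 8, [86]]
After line 3 (extend unpacks [44], adds 44): lst = [10, 8, [86], 44]
After line 4: result = len(lst) = 4

[10, 8, [86], 44]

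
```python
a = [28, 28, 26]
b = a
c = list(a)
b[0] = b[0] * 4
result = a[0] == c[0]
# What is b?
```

After line 1: a = [28, 28, 26]
After line 2 (b = a, alias): a = [28, 28, 26], b = [28, 28, 26]
After line 3 (c = list(a) is a copy, new object): c = [28, 28, 26]
After line 4 (b[0] = 28 * 4 = 112; mutates shared a/b): a = b = [112, 28, 26], c = [28, 28, 26]
After line 5 (a[0] = 112, c[0] = 28; result = False)

[112, 28, 26]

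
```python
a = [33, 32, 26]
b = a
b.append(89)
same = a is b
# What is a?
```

After line 1: a = [33, 32, 26]
After line 2 (b = a is an alias, same object): a = [33, 32, 26], b = [33, 32, 26]
After line 3 (b.append mutates the shared list): a = [33, 32, 26, 89], b = [33, 32, 26, 89]
After line 4 (same = a is b; same object -> True): same = True

[33, 32, 26, 89]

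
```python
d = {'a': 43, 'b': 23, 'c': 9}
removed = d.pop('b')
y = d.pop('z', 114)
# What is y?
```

After line 1: d = {'a': 43, 'b': 23, 'c': 9}
After line 2 (pop 'b' returns 23): d = {'a': 43, 'c': 9}, removed = 23
After line 3 (pop 'z' missing, returns default 114): d = {'a': 43, 'c': 9}, y = 114

114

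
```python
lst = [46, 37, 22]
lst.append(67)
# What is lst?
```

[46, 37, 22, 67]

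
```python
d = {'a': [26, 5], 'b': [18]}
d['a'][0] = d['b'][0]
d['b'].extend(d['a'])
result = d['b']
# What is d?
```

After line 1: d = {'a': [26, 5], 'b': [18]}
After line 2 (a[0] = b[0] = 18): d = {'a': [18, 5], 'b': [18]}
After line 3 (b.extend(a) appends [18, 5]): d = {'a': [18, 5], 'b': [18, 18, 5]}
After line 4: result = d['b'] = [18, 18, 5]

{'a': [18, 5], 'b': [18, 18, 5]}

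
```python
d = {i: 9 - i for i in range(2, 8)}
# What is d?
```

{2: 7, 3: 6, 4: 5, 5: 4, 6: 3, 7: 2}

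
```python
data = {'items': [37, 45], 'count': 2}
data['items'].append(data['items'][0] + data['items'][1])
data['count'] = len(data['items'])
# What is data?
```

After line 1: data = {'items': [37, 45], 'count': 2}
After line 2 (append 37 + 45 = 82): data = {'items': [37, 45, 82], 'count': 2}
After line 3 (count = len(items) = 3): data = {'items': [37, 45, 82], 'count': 3}

{'items': [37, 45, 82], 'count': 3}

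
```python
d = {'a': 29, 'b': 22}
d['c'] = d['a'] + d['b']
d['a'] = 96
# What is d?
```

After line 1: d = {'a': 29, 'b': 22}
After line 2 (d['c'] = 29 + 22): d = {'a': 29, 'b': 22, 'c': 51}
After line 3: d = {'a': 96, 'b': 22, 'c': 51}

{'a': 96, 'b': 22, 'c': 51}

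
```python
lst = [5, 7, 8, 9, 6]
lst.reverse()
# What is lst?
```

[6, 9, 8, 7, 5]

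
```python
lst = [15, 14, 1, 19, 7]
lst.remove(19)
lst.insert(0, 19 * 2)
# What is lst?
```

After line 1: lst = [15, 14, 1, 19, 7]
After line 2 (remove first 19): lst = [15, 14, 1, 7]
After line 3 (insert 38 at index 0): lst = [38, 15, 14, 1, 7]

[38, 15, 14, 1, 7]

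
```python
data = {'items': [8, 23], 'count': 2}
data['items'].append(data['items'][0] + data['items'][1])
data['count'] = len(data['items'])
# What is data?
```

After line 1: data = {'items': [8, 23], 'count': 2}
After line 2 (append 8 + 23 = 31): data = {'items': [8, 23, 31], 'count': 2}
After line 3 (count = len(items) = 3): data = {'items': [8, 23, 31], 'count': 3}

{'items': [8, 23, 31], 'count': 3}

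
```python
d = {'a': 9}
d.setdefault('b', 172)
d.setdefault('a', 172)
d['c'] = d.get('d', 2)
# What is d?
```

After line 1: d = {'a': 9}
After line 2 (setdefault adds 'b'=172): d = {'a': 9, 'b': 172}
After line 3 (setdefault 'a' no-op, already exists): d = {'a': 9, 'b': 172}
After line 4 (get('d', 2) returns default since 'd' not in d): d = {'a': 9, 'b': 172, 'c': 2}

{'a': 9, 'b': 172, 'c': 2}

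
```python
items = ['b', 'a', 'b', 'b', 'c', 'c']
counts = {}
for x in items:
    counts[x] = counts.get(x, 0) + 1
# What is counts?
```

Initial: counts = {}, items = ['b', 'a', 'b', 'b', 'c', 'c']
See 'b': counts = {'b': 1}
See 'a': counts = {'b': 1, 'a': 1}
See 'b': counts = {'b': 2, 'a': 1}
See 'b': counts = {'b': 3, 'a': 1}
See 'c': counts = {'b': 3, 'a': 1, 'c': 1}
See 'c': counts = {'b': 3, 'a': 1, 'c': 2}

{'b': 3, 'a': 1, 'c': 2}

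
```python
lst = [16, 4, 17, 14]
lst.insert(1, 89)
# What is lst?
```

[16, 89, 4, 17, 14]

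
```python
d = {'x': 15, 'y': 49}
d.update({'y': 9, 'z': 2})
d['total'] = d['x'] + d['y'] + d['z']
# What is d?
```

After line 1: d = {'x': 15, 'y': 49}
After line 2 (y overwritten, z added): d = {'x': 15, 'y': 9, 'z': 2}
After line 3 (total = 15 + 9 + 2 = 26): d = {'x': 15, 'y': 9, 'z': 2, 'total': 26}

{'x': 15, 'y': 9, 'z': 2, 'total': 26}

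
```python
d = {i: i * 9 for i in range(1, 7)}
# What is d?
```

{1: 9, 2: 18, 3: 27, 4: 36, 5: 45, 6: 54}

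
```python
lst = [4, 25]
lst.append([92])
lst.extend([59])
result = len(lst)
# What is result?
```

After line 1: lst = [4, 25]
After line 2 (append adds [92] as single element): lst = [4, 25, [92]]
After line 3 (extend unpacks [59], adds 59): lst = [4, 25, [92], 59]
After line 4: result = len(lst) = 4

4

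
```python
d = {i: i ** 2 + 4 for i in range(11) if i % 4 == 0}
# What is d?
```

{0: 4, 4: 20, 8: 68}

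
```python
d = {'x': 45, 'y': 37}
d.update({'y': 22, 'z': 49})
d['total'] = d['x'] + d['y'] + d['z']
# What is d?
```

After line 1: d = {'x': 45, 'y': 37}
After line 2 (y overwritten, z added): d = {'x': 45, 'y': 22, 'z': 49}
After line 3 (total = 45 + 22 + 49 = 116): d = {'x': 45, 'y': 22, 'z': 49, 'total': 116}

{'x': 45, 'y': 22, 'z': 49, 'total': 116}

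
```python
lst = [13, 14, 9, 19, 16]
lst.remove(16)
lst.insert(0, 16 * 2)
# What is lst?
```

After line 1: lst = [13, 14, 9, 19, 16]
After line 2 (remove first 16): lst = [13, 14, 9, 19]
After line 3 (insert 32 at index 0): lst = [32, 13, 14, 9, 19]

[32, 13, 14, 9, 19]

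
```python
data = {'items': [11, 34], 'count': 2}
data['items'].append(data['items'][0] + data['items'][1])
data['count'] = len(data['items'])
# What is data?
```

After line 1: data = {'items': [11, 34], 'count': 2}
After line 2 (append 11 + 34 = 45): data = {'items': [11, 34, 45], 'count': 2}
After line 3 (count = len(items) = 3): data = {'items': [11, 34, 45], 'count': 3}

{'items': [11, 34, 45], 'count': 3}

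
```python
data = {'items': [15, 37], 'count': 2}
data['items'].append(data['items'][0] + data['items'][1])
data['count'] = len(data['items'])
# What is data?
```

After line 1: data = {'items': [15, 37], 'count': 2}
After line 2 (append 15 + 37 = 52): data = {'items': [15, 37, 52], 'count': 2}
After line 3 (count = len(items) = 3): data = {'items': [15, 37, 52], 'count': 3}

{'items': [15, 37, 52], 'count': 3}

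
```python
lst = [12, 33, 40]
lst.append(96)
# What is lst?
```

[12, 33, 40, 96]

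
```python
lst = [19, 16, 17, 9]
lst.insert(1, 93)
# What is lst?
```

[19, 93, 16, 17, 9]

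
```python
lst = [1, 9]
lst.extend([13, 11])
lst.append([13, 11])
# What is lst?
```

After line 1: lst = [1, 9]
After line 2 (extend unpacks [13, 11]): lst = [1, 9, 13, 11]
After line 3 (append adds [13, 11] as single element): lst = [1, 9, 13, 11, [13, 11]]

[1, 9, 13, 11, [13, 11]]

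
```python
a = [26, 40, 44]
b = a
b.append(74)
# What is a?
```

After line 1: a = [26, 40, 44]
After line 2 (b = a is an alias, same object): a = [26, 40, 44], b = [26, 40, 44]
After line 3 (b.append mutates the shared list): a = [26, 40, 44, 74], b = [26, 40, 44, 74]

[26, 40, 44, 74]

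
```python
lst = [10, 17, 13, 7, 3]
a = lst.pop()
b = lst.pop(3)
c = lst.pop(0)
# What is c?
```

After line 1: lst = [10, 17, 13, 7, 3]
After line 2 (pop() -> a = 3): lst = [10, 17, 13, 7]
After line 3 (pop(3) -> b = 7): lst = [10, 17, 13]
After line 4 (pop(0) -> c = 10): lst = [17, 13]

10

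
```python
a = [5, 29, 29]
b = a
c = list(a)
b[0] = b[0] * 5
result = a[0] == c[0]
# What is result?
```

After line 1: a = [5, 29, 29]
After line 2 (b = a, alias): a = [5, 29, 29], b = [5, 29, 29]
After line 3 (c = list(a) is a copy, new object): c = [5, 29, 29]
After line 4 (b[0] = 5 * 5 = 25; mutates shared a/b): a = b = [25, 29, 29], c = [5, 29, 29]
After line 5 (a[0] = 25, c[0] = 5; result = False)

False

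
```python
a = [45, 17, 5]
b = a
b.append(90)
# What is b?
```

After line 1: a = [45, 17, 5]
After line 2 (b = a is an alias, same object): a = [45, 17, 5], b = [45, 17, 5]
After line 3 (b.append mutates the shared list): a = [45, 17, 5, 90], b = [45, 17, 5, 90]

[45, 17, 5, 90]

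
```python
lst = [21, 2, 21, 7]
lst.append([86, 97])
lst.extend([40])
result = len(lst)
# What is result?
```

After line 1: lst = [21, 2, 21, 7]
After line 2 (append adds [86, 97] as single element): lst = [21, 2, 21, 7, [86, 97]]
After line 3 (extend unpacks [40], adds 40): lst = [21, 2, 21, 7, [86, 97], 40]
After line 4: result = len(lst) = 6

6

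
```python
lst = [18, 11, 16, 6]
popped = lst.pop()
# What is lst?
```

[18, 11, 16]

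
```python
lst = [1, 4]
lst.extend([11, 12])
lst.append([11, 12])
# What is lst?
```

After line 1: lst = [1, 4]
After line 2 (extend unpacks [11, 12]): lst = [1, 4, 11, 12]
After line 3 (append adds [11, 12] as single element): lst = [1, 4, 11, 12, [11, 12]]

[1, 4, 11, 12, [11, 12]]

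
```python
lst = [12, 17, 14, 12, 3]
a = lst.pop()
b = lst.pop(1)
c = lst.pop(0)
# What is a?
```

After line 1: lst = [12, 17, 14, 12, 3]
After line 2 (pop() -> a = 3): lst = [12, 17, 14, 12]
After line 3 (pop(1) -> b = 17): lst = [12, 14, 12]
After line 4 (pop(0) -> c = 12): lst = [14, 12]

3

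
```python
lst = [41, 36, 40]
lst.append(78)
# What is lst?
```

[41, 36, 40, 78]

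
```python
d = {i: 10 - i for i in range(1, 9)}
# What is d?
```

{1: 9, 2: 8, 3: 7, 4: 6, 5: 5, 6: 4, 7: 3, 8: 2}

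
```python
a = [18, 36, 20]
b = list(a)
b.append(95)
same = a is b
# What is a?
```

After line 1: a = [18, 36, 20]
After line 2 (b = list(a) is a shallow copy, new object): a = [18, 36, 20], b = [18, 36, 20]
After line 3 (append only mutates b): a = [18, 36, 20], b = [18, 36, 20, 95]
After line 4 (same = a is b; different objects -> False): same = False

[18, 36, 20]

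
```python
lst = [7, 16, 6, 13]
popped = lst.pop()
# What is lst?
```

[7, 16, 6]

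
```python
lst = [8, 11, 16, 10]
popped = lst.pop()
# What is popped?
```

10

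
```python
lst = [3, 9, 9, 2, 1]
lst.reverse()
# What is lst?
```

[1, 2, 9, 9, 3]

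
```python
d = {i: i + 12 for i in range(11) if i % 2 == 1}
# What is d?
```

{1: 13, 3: 15, 5: 17, 7: 19, 9: 21}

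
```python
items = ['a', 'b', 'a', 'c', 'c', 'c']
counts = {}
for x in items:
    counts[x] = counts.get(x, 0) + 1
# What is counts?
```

Initial: counts = {}, items = ['a', 'b', 'a', 'c', 'c', 'c']
See 'a': counts = {'a': 1}
See 'b': counts = {'a': 1, 'b': 1}
See 'a': counts = {'a': 2, 'b': 1}
See 'c': counts = {'a': 2, 'b': 1, 'c': 1}
See 'c': counts = {'a': 2, 'b': 1, 'c': 2}
See 'c': counts = {'a': 2, 'b': 1, 'c': 3}

{'a': 2, 'b': 1, 'c': 3}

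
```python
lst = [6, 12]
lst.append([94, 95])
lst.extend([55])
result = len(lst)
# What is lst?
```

After line 1: lst = [6, 12]
After line 2 (append adds [94, 95] as single element): lst = [6, 12, [94, 95]]
After line 3 (extend unpacks [55], adds 55): lst = [6, 12, [94, 95], 55]
After line 4: result = len(lst) = 4

[6, 12, [94, 95], 55]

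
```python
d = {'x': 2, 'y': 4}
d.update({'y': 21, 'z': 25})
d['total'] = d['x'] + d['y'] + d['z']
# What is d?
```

After line 1: d = {'x': 2, 'y': 4}
After line 2 (y overwritten, z added): d = {'x': 2, 'y': 21, 'z': 25}
After line 3 (total = 2 + 21 + 25 = 48): d = {'x': 2, 'y': 21, 'z': 25, 'total': 48}

{'x': 2, 'y': 21, 'z': 25, 'total': 48}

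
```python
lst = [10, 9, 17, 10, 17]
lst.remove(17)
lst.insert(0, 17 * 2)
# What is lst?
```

After line 1: lst = [10, 9, 17, 10, 17]
After line 2 (remove first 17): lst = [10, 9, 10, 17]
After line 3 (insert 34 at index 0): lst = [34, 10, 9, 10, 17]

[34, 10, 9, 10, 17]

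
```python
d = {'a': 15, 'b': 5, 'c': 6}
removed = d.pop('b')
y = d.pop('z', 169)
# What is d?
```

After line 1: d = {'a': 15, 'b': 5, 'c': 6}
After line 2 (pop 'b' returns 5): d = {'a': 15, 'c': 6}, removed = 5
After line 3 (pop 'z' missing, returns default 169): d = {'a': 15, 'c': 6}, y = 169

{'a': 15, 'c': 6}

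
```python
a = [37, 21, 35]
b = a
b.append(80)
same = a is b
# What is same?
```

After line 1: a = [37, 21, 35]
After line 2 (b = a is an alias, same object): a = [37, 21, 35], b = [37, 21, 35]
After line 3 (b.append mutates the shared list): a = [37, 21, 35, 80], b = [37, 21, 35, 80]
After line 4 (same = a is b; same object -> True): same = True

True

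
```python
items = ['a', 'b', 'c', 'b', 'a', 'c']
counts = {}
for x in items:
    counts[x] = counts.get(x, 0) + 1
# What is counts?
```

Initial: counts = {}, items = ['a', 'b', 'c', 'b', 'a', 'c']
See 'a': counts = {'a': 1}
See 'b': counts = {'a': 1, 'b': 1}
See 'c': counts = {'a': 1, 'b': 1, 'c': 1}
See 'b': counts = {'a': 1, 'b': 2, 'c': 1}
See 'a': counts = {'a': 2, 'b': 2, 'c': 1}
See 'c': counts = {'a': 2, 'b': 2, 'c': 2}

{'a': 2, 'b': 2, 'c': 2}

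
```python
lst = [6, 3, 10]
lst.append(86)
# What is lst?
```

[6, 3, 10, 86]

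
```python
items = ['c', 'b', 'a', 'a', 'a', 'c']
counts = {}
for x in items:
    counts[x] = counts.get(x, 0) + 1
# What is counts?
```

Initial: counts = {}, items = ['c', 'b', 'a', 'a', 'a', 'c']
See 'c': counts = {'c': 1}
See 'b': counts = {'c': 1, 'b': 1}
See 'a': counts = {'c': 1, 'b': 1, 'a': 1}
See 'a': counts = {'c': 1, 'b': 1, 'a': 2}
See 'a': counts = {'c': 1, 'b': 1, 'a': 3}
See 'c': counts = {'c': 2, 'b': 1, 'a': 3}

{'c': 2, 'b': 1, 'a': 3}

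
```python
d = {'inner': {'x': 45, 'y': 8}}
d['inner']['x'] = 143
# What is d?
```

After line 1: d = {'inner': {'x': 45, 'y': 8}}
After line 2 (inner x overwritten): d = {'inner': {'x': 143, 'y': 8}}

{'inner': {'x': 143, 'y': 8}}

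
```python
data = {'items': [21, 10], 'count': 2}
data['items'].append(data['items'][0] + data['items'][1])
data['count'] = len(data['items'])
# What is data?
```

After line 1: data = {'items': [21, 10], 'count': 2}
After line 2 (append 21 + 10 = 31): data = {'items': [21, 10, 31], 'count': 2}
After line 3 (count = len(items) = 3): data = {'items': [21, 10, 31], 'count': 3}

{'items': [21, 10, 31], 'count': 3}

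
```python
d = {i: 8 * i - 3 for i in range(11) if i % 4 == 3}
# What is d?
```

{3: 21, 7: 53}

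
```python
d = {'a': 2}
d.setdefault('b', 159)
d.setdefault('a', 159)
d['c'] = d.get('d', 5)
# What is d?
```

After line 1: d = {'a': 2}
After line 2 (setdefault adds 'b'=159): d = {'a': 2, 'b': 159}
After line 3 (setdefault 'a' no-op, already exists): d = {'a': 2, 'b': 159}
After line 4 (get('d', 5) returns default since 'd' not in d): d = {'a': 2, 'b': 159, 'c': 5}

{'a': 2, 'b': 159, 'c': 5}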